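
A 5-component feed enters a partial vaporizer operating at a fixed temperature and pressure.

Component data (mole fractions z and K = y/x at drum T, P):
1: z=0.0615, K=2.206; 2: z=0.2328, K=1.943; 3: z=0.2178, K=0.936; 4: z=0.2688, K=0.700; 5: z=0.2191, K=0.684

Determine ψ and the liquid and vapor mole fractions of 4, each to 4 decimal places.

Let ψ = V/F and solve Σ zᵢ(Kᵢ−1)/(1+ψ(Kᵢ−1)) = 0.
g(0) = ΣzᵢKᵢ − 1 = 0.1299 and g(1) = 1 − Σzᵢ/Kᵢ = -0.0847, so a root lies in (0, 1).
Iterate (Newton) starting at ψ = 0.5:
  ψ = 0.5000: g = 0.00396, g' = -0.1957 → ψ = 0.5202
  ψ = 0.5202: g = 0.00003, g' = -0.1932 → ψ = 0.5204
Converged at ψ = 0.5204.
Compositions from xᵢ = zᵢ/(1+ψ(Kᵢ−1)), yᵢ = Kᵢxᵢ:
  1: x = 0.0378, y = 0.0834
  2: x = 0.1562, y = 0.3034
  3: x = 0.2253, y = 0.2109
  4: x = 0.3185, y = 0.2230
  5: x = 0.2622, y = 0.1794

ψ = 0.5204, x_4 = 0.3185, y_4 = 0.2230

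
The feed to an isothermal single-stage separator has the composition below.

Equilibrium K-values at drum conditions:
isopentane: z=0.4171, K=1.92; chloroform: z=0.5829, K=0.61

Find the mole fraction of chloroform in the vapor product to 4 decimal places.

y_chloroform = 0.4284

Newton–Raphson from β = 0.42:
  β = 0.4200: g = 0.00492, g' = -0.3105 → β = 0.4359
Converged at β = 0.4359.
Compositions from xᵢ = zᵢ/(1+β(Kᵢ−1)), yᵢ = Kᵢxᵢ:
  isopentane: x = 0.2977, y = 0.5716
  chloroform: x = 0.7023, y = 0.4284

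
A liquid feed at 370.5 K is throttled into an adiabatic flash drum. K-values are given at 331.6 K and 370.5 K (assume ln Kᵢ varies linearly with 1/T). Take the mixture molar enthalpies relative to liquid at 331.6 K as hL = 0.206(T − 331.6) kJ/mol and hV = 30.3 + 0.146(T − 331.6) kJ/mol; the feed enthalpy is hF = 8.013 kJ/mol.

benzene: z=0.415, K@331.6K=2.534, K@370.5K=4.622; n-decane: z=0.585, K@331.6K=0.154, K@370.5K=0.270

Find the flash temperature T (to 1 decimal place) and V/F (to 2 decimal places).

Adiabatic flash: solve Rachford–Rice at each trial T, then check hF = ψ·hV(T) + (1−ψ)·hL(T).
  T = 331.6 K: K = (2.534, 0.154), RR gives ψ = 0.109, H_out = 3.308 kJ/mol
  T = 370.5 K: K = (4.622, 0.270), RR gives ψ = 0.407, H_out = 19.395 kJ/mol
  T = 351.1 K: K = (3.482, 0.207), RR gives ψ = 0.288, H_out = 12.402 kJ/mol
  T = 341.4 K: K = (2.987, 0.180), RR gives ψ = 0.211, H_out = 8.298 kJ/mol
  T = 336.5 K: K = (2.754, 0.166), RR gives ψ = 0.164, H_out = 5.943 kJ/mol
  T = 338.9 K: K = (2.867, 0.173), RR gives ψ = 0.188, H_out = 7.126 kJ/mol
  T = 340.1 K: K = (2.924, 0.176), RR gives ψ = 0.200, H_out = 7.696 kJ/mol
Linear interpolation between T = 340.1 (H_out = 7.696) and T = 341.4 (H_out = 8.298) on hF = 8.013 gives T ≈ 340.8 K, at which ψ = 0.21.

T = 340.8 K, V/F = 0.21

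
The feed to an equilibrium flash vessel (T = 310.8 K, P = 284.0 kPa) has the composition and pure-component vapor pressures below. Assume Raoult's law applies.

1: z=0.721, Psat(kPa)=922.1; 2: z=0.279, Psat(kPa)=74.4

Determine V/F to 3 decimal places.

Raoult's law: Kᵢ = Pᵢˢᵃᵗ/P = Pᵢˢᵃᵗ/284.0.
  K_1 = 922.1/284.0 = 3.24683, K_2 = 74.4/284.0 = 0.26197
Material balance + equilibrium reduce to Σ zᵢ(Kᵢ−1)/(1+V/F(Kᵢ−1)) = 0.
g(0) = ΣzᵢKᵢ − 1 = 1.414 and g(1) = 1 − Σzᵢ/Kᵢ = -0.287, so a root lies in (0, 1).
Iterate (Newton) starting at V/F = 0.5:
  V/F = 0.500: g = 0.4366, g' = -1.189 → V/F = 0.867
  V/F = 0.867: g = -0.0226, g' = -1.591 → V/F = 0.853
Converged at V/F = 0.853.

V/F = 0.853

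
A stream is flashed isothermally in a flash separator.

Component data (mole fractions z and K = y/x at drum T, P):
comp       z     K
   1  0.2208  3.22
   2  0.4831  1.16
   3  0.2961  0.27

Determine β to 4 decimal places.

β = 0.4428

Material balance + equilibrium reduce to Σ zᵢ(Kᵢ−1)/(1+β(Kᵢ−1)) = 0.
g(0) = ΣzᵢKᵢ − 1 = 0.3513 and g(1) = 1 − Σzᵢ/Kᵢ = -0.5817, so a root lies in (0, 1).
Iterate (Newton) starting at β = 0.41:
  β = 0.4100: g = 0.02067, g' = -0.6305 → β = 0.4428
Converged at β = 0.4428.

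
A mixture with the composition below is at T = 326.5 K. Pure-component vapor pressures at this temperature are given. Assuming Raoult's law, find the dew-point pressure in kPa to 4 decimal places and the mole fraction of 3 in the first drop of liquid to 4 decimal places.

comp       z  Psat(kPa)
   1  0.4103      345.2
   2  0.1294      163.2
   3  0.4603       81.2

Pdew = 130.7156 kPa, x_3 = 0.7410

At the dew point ψ → 1, so Σzᵢ/Kᵢ = 1 with Kᵢ = Pᵢˢᵃᵗ/P ⇒ 1/P = Σzᵢ/Pᵢˢᵃᵗ.
1/P = 0.4103/345.2 + 0.1294/163.2 + 0.4603/81.2 = 0.0076502 ⇒ P = 130.7156 kPa
xᵢ = zᵢP/Pᵢˢᵃᵗ ⇒ x_3 = 0.4603·130.7156/81.2 = 0.7410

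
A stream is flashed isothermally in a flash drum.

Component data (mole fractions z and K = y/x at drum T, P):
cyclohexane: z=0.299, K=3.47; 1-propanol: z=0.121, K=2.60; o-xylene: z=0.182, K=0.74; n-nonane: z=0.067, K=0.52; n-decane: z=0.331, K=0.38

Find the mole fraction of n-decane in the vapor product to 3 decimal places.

Rachford–Rice: g(β) = Σ zᵢ(Kᵢ−1)/(1+β(Kᵢ−1)) = 0.
Check two-phase: ΣzᵢKᵢ = 1.647 > 1 and Σzᵢ/Kᵢ = 1.379 > 1, so g(0) = 0.647 > 0 and g(1) = -0.379 < 0.
Newton–Raphson from β = 0.64:
  β = 0.640: g = -0.0616, g' = -0.749 → β = 0.558
Converged at β = 0.558.
Compositions from xᵢ = zᵢ/(1+β(Kᵢ−1)), yᵢ = Kᵢxᵢ:
  cyclohexane: x = 0.126, y = 0.436
  1-propanol: x = 0.064, y = 0.166
  o-xylene: x = 0.213, y = 0.158
  n-nonane: x = 0.091, y = 0.048
  n-decane: x = 0.506, y = 0.192

y_n-decane = 0.192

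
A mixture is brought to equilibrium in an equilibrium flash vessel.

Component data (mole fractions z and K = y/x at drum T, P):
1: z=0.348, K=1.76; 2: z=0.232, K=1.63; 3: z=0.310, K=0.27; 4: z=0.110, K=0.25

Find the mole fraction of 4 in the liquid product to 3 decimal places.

Material balance + equilibrium reduce to Σ zᵢ(Kᵢ−1)/(1+V/F(Kᵢ−1)) = 0.
Check two-phase: ΣzᵢKᵢ = 1.102 > 1 and Σzᵢ/Kᵢ = 1.928 > 1, so g(0) = 0.102 > 0 and g(1) = -0.928 < 0.
Newton–Raphson from V/F = 0.67:
  V/F = 0.670: g = -0.3308, g' = -1.017 → V/F = 0.345
  V/F = 0.345: g = -0.0840, g' = -0.596 → V/F = 0.204
  V/F = 0.204: g = -0.0047, g' = -0.537 → V/F = 0.195
Converged at V/F = 0.195.
Compositions from xᵢ = zᵢ/(1+V/F(Kᵢ−1)), yᵢ = Kᵢxᵢ:
  1: x = 0.303, y = 0.533
  2: x = 0.207, y = 0.337
  3: x = 0.361, y = 0.098
  4: x = 0.129, y = 0.032

x_4 = 0.129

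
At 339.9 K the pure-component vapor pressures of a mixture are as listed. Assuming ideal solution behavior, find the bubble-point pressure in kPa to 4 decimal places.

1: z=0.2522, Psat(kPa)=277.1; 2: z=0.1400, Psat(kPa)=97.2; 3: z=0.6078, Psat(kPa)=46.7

At the bubble point ψ → 0, so ΣzᵢKᵢ = 1 with Kᵢ = Pᵢˢᵃᵗ/P ⇒ P = ΣzᵢPᵢˢᵃᵗ.
P = 0.2522·277.1 + 0.1400·97.2 + 0.6078·46.7 = 111.8769 kPa

Pbub = 111.8769 kPa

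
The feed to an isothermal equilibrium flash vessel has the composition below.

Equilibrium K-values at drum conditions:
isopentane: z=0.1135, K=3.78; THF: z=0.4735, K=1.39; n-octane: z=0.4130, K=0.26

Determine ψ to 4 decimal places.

ψ = 0.2211

Rachford–Rice: g(ψ) = Σ zᵢ(Kᵢ−1)/(1+ψ(Kᵢ−1)) = 0.
Check two-phase: ΣzᵢKᵢ = 1.1946 > 1 and Σzᵢ/Kᵢ = 1.9591 > 1, so g(0) = 0.1946 > 0 and g(1) = -0.9591 < 0.
Newton–Raphson from ψ = 0.56:
  ψ = 0.5600: g = -0.24692, g' = -0.8422 → ψ = 0.2668
  ψ = 0.2668: g = -0.03239, g' = -0.6994 → ψ = 0.2205
  ψ = 0.2205: g = 0.00045, g' = -0.7212 → ψ = 0.2211
Converged at ψ = 0.2211.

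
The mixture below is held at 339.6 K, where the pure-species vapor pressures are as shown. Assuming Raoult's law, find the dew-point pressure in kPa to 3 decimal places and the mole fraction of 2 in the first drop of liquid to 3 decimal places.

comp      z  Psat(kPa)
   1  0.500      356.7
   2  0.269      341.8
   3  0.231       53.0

At the dew point ψ → 1, so Σzᵢ/Kᵢ = 1 with Kᵢ = Pᵢˢᵃᵗ/P ⇒ 1/P = Σzᵢ/Pᵢˢᵃᵗ.
1/P = 0.500/356.7 + 0.269/341.8 + 0.231/53.0 = 0.006547 ⇒ P = 152.736 kPa
xᵢ = zᵢP/Pᵢˢᵃᵗ ⇒ x_2 = 0.269·152.736/341.8 = 0.120

Pdew = 152.736 kPa, x_2 = 0.120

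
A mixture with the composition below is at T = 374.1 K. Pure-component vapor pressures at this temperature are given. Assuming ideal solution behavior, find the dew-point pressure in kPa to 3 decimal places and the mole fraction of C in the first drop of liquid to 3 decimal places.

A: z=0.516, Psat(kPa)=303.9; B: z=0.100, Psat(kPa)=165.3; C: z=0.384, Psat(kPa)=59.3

At the dew point ψ → 1, so Σzᵢ/Kᵢ = 1 with Kᵢ = Pᵢˢᵃᵗ/P ⇒ 1/P = Σzᵢ/Pᵢˢᵃᵗ.
1/P = 0.516/303.9 + 0.100/165.3 + 0.384/59.3 = 0.008778 ⇒ P = 113.916 kPa
xᵢ = zᵢP/Pᵢˢᵃᵗ ⇒ x_C = 0.384·113.916/59.3 = 0.738

Pdew = 113.916 kPa, x_C = 0.738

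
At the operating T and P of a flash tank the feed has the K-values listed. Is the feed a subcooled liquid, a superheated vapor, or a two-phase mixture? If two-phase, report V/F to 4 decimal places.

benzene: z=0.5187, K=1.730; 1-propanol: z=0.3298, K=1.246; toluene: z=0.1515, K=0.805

superheated vapor

ΣzᵢKᵢ = 1.4302; Σzᵢ/Kᵢ = 0.7527.
Since Σzᵢ/Kᵢ < 1 the mixture is above its dew point — single vapor phase.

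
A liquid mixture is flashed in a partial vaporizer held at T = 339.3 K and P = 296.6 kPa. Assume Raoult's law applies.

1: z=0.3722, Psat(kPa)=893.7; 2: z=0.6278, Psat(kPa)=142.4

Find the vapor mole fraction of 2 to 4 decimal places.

Raoult's law: Kᵢ = Pᵢˢᵃᵗ/P = Pᵢˢᵃᵗ/296.6.
  K_1 = 893.7/296.6 = 3.013149, K_2 = 142.4/296.6 = 0.480108
Binary case is linear: z₁(K₁−1)(1+ψ(K₂−1)) + z₂(K₂−1)(1+ψ(K₁−1)) = 0
⇒ ψ = [z₁(K₁−1)+z₂(K₂−1)] / [−(K₁−1)(K₂−1)] = 0.42291/1.04662 = 0.4041
Compositions from xᵢ = zᵢ/(1+ψ(Kᵢ−1)), yᵢ = Kᵢxᵢ:
  1: x = 0.2052, y = 0.6184
  2: x = 0.7948, y = 0.3816

y_2 = 0.3816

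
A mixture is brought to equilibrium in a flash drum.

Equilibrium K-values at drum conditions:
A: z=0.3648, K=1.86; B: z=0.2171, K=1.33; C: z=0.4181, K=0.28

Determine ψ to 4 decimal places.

Rachford–Rice: g(ψ) = Σ zᵢ(Kᵢ−1)/(1+ψ(Kᵢ−1)) = 0.
Feasibility: ΣzᵢKᵢ = 1.0843, Σzᵢ/Kᵢ = 1.8526 — both > 1, two phases present.
Iterate (Newton) starting at ψ = 0.54:
  ψ = 0.5400: g = -0.21748, g' = -0.7230 → ψ = 0.2392
  ψ = 0.2392: g = -0.03707, g' = -0.5222 → ψ = 0.1682
  ψ = 0.1682: g = -0.00057, g' = -0.5077 → ψ = 0.1671
Converged at ψ = 0.1671.

ψ = 0.1671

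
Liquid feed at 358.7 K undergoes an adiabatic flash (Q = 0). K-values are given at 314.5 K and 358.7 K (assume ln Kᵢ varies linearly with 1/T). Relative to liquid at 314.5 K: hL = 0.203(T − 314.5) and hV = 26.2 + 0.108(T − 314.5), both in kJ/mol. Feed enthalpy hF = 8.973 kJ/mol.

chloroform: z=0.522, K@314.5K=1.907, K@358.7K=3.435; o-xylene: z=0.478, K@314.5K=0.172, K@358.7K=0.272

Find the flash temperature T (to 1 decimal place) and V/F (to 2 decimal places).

T = 325.7 K, V/F = 0.27

Adiabatic flash: solve Rachford–Rice at each trial T, then check hF = ψ·hV(T) + (1−ψ)·hL(T).
  T = 314.5 K: K = (1.907, 0.172), RR gives ψ = 0.103, H_out = 2.710 kJ/mol
  T = 358.7 K: K = (3.435, 0.272), RR gives ψ = 0.521, H_out = 20.429 kJ/mol
  T = 336.6 K: K = (2.609, 0.220), RR gives ψ = 0.372, H_out = 13.448 kJ/mol
  T = 325.6 K: K = (2.244, 0.195), RR gives ψ = 0.264, H_out = 8.903 kJ/mol
  T = 331.1 K: K = (2.423, 0.207), RR gives ψ = 0.323, H_out = 11.312 kJ/mol
  T = 328.4 K: K = (2.334, 0.201), RR gives ψ = 0.295, H_out = 10.169 kJ/mol
  T = 327.0 K: K = (2.289, 0.198), RR gives ψ = 0.280, H_out = 9.547 kJ/mol
  T = 326.3 K: K = (2.267, 0.197), RR gives ψ = 0.272, H_out = 9.228 kJ/mol
  T = 326.0 K: K = (2.257, 0.196), RR gives ψ = 0.269, H_out = 9.090 kJ/mol
Linear interpolation between T = 325.6 (H_out = 8.903) and T = 326.0 (H_out = 9.090) on hF = 8.973 gives T ≈ 325.7 K, at which ψ = 0.27.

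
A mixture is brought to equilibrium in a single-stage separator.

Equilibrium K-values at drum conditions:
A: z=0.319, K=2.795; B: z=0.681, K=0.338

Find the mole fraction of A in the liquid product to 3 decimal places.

x_A = 0.269

Material balance + equilibrium reduce to Σ zᵢ(Kᵢ−1)/(1+ψ(Kᵢ−1)) = 0.
Check two-phase: ΣzᵢKᵢ = 1.122 > 1 and Σzᵢ/Kᵢ = 2.129 > 1, so g(0) = 0.122 > 0 and g(1) = -1.129 < 0.
Binary case is linear: z₁(K₁−1)(1+ψ(K₂−1)) + z₂(K₂−1)(1+ψ(K₁−1)) = 0
⇒ ψ = [z₁(K₁−1)+z₂(K₂−1)] / [−(K₁−1)(K₂−1)] = 0.1218/1.1883 = 0.102
Compositions from xᵢ = zᵢ/(1+ψ(Kᵢ−1)), yᵢ = Kᵢxᵢ:
  A: x = 0.269, y = 0.753
  B: x = 0.731, y = 0.247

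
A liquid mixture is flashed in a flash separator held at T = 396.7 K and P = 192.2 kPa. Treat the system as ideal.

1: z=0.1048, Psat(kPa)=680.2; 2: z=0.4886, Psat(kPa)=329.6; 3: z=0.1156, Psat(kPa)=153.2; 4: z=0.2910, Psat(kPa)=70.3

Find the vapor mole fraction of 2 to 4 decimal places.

y_2 = 0.5732

Raoult's law: Kᵢ = Pᵢˢᵃᵗ/P = Pᵢˢᵃᵗ/192.2.
  K_1 = 680.2/192.2 = 3.539022, K_2 = 329.6/192.2 = 1.714880, K_3 = 153.2/192.2 = 0.797086, K_4 = 70.3/192.2 = 0.365765
Rachford–Rice: g(β) = Σ zᵢ(Kᵢ−1)/(1+β(Kᵢ−1)) = 0.
Feasibility: ΣzᵢKᵢ = 1.4074, Σzᵢ/Kᵢ = 1.2552 — both > 1, two phases present.
Newton iteration, β⁰ = 0.5:
  β = 0.5000: g = 0.07819, g' = -0.5236 → β = 0.6493
  β = 0.6493: g = -0.00179, g' = -0.5575 → β = 0.6461
Converged at β = 0.6461.
Compositions from xᵢ = zᵢ/(1+β(Kᵢ−1)), yᵢ = Kᵢxᵢ:
  1: x = 0.0397, y = 0.1405
  2: x = 0.3342, y = 0.5732
  3: x = 0.1330, y = 0.1060
  4: x = 0.4930, y = 0.1803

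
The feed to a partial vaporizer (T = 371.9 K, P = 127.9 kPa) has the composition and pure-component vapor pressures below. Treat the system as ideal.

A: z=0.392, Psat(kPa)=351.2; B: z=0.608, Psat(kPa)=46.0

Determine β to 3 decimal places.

β = 0.264

Raoult's law: Kᵢ = Pᵢˢᵃᵗ/P = Pᵢˢᵃᵗ/127.9.
  K_A = 351.2/127.9 = 2.74590, K_B = 46.0/127.9 = 0.35966
Let β = V/F and solve Σ zᵢ(Kᵢ−1)/(1+β(Kᵢ−1)) = 0.
Check two-phase: ΣzᵢKᵢ = 1.295 > 1 and Σzᵢ/Kᵢ = 1.833 > 1, so g(0) = 0.295 > 0 and g(1) = -0.833 < 0.
Binary case is linear: z₁(K₁−1)(1+β(K₂−1)) + z₂(K₂−1)(1+β(K₁−1)) = 0
⇒ β = [z₁(K₁−1)+z₂(K₂−1)] / [−(K₁−1)(K₂−1)] = 0.2951/1.1180 = 0.264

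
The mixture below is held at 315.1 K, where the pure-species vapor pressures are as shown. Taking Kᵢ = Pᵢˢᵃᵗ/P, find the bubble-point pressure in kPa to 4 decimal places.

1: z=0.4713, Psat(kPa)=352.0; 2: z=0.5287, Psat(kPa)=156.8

Pbub = 248.7978 kPa

At the bubble point ψ → 0, so ΣzᵢKᵢ = 1 with Kᵢ = Pᵢˢᵃᵗ/P ⇒ P = ΣzᵢPᵢˢᵃᵗ.
P = 0.4713·352.0 + 0.5287·156.8 = 248.7978 kPa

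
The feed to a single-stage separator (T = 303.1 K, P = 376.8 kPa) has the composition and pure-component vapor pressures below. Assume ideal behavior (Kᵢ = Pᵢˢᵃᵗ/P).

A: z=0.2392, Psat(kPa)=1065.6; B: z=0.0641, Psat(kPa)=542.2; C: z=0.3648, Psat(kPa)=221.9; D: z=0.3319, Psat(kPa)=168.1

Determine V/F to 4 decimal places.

V/F = 0.1635

Raoult's law: Kᵢ = Pᵢˢᵃᵗ/P = Pᵢˢᵃᵗ/376.8.
  K_A = 1065.6/376.8 = 2.828025, K_B = 542.2/376.8 = 1.438960, K_C = 221.9/376.8 = 0.588907, K_D = 168.1/376.8 = 0.446125
Rachford–Rice: g(V/F) = Σ zᵢ(Kᵢ−1)/(1+V/F(Kᵢ−1)) = 0.
Feasibility: ΣzᵢKᵢ = 1.1316, Σzᵢ/Kᵢ = 1.4925 — both > 1, two phases present.
Newton iteration, V/F⁰ = 0.67:
  V/F = 0.6700: g = -0.28099, g' = -0.5437 → V/F = 0.1532
  V/F = 0.1532: g = 0.00703, g' = -0.6905 → V/F = 0.1634
  V/F = 0.1634: g = 0.00006, g' = -0.6786 → V/F = 0.1635
Converged at V/F = 0.1635.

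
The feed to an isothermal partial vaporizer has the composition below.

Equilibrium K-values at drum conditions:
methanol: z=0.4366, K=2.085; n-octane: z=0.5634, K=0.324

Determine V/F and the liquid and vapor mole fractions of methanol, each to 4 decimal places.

V/F = 0.1266, x_methanol = 0.3839, y_methanol = 0.8004

Rachford–Rice: g(V/F) = Σ zᵢ(Kᵢ−1)/(1+V/F(Kᵢ−1)) = 0.
Check two-phase: ΣzᵢKᵢ = 1.0929 > 1 and Σzᵢ/Kᵢ = 1.9483 > 1, so g(0) = 0.0929 > 0 and g(1) = -0.9483 < 0.
Newton iteration, V/F⁰ = 0.5:
  V/F = 0.5000: g = -0.26821, g' = -0.8035 → V/F = 0.1662
  V/F = 0.1662: g = -0.02773, g' = -0.6957 → V/F = 0.1263
  V/F = 0.1263: g = 0.00018, g' = -0.7053 → V/F = 0.1266
Converged at V/F = 0.1266.
Compositions from xᵢ = zᵢ/(1+V/F(Kᵢ−1)), yᵢ = Kᵢxᵢ:
  methanol: x = 0.3839, y = 0.8004
  n-octane: x = 0.6161, y = 0.1996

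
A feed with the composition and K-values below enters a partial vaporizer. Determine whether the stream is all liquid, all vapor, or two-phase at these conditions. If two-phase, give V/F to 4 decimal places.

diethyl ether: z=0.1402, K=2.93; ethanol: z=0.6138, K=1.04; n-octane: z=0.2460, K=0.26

ΣzᵢKᵢ = 1.1131; Σzᵢ/Kᵢ = 1.5842.
Both exceed 1, so a two-phase solution exists.
Let ψ = V/F and solve Σ zᵢ(Kᵢ−1)/(1+ψ(Kᵢ−1)) = 0.
Iterate (Newton) starting at ψ = 0.5:
  ψ = 0.5000: g = -0.12718, g' = -0.4756 → ψ = 0.2326
  ψ = 0.2326: g = -0.00881, g' = -0.4463 → ψ = 0.2129
  ψ = 0.2129: g = 0.00007, g' = -0.4531 → ψ = 0.2130
Converged at ψ = 0.2130.

two-phase, V/F = 0.2130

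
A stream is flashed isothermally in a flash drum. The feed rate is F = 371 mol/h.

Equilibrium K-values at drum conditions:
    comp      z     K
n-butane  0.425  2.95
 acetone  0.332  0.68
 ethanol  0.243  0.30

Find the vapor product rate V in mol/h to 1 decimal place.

V = 201.2 mol/h

Material balance + equilibrium reduce to Σ zᵢ(Kᵢ−1)/(1+β(Kᵢ−1)) = 0.
Feasibility: ΣzᵢKᵢ = 1.552, Σzᵢ/Kᵢ = 1.442 — both > 1, two phases present.
Iterate (Newton) starting at β = 0.51:
  β = 0.510: g = 0.0240, g' = -0.743 → β = 0.542
Converged at β = 0.542.
Then V = β·F = 0.5424·371 = 201.2 mol/h and L = F − V = 169.8 mol/h.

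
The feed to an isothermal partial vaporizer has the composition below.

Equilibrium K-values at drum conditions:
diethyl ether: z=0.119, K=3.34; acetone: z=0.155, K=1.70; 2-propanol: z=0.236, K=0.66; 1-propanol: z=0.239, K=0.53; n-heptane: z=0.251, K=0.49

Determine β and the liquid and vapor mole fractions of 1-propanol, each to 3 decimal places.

β = 0.087, x_1-propanol = 0.249, y_1-propanol = 0.132

Rachford–Rice: g(β) = Σ zᵢ(Kᵢ−1)/(1+β(Kᵢ−1)) = 0.
Feasibility: ΣzᵢKᵢ = 1.066, Σzᵢ/Kᵢ = 1.448 — both > 1, two phases present.
Newton–Raphson from β = 0.48:
  β = 0.480: g = -0.1981, g' = -0.429 → β = 0.018
  β = 0.018: g = 0.0513, g' = -0.822 → β = 0.080
  β = 0.080: g = 0.0045, g' = -0.687 → β = 0.087
Converged at β = 0.087.
Compositions from xᵢ = zᵢ/(1+β(Kᵢ−1)), yᵢ = Kᵢxᵢ:
  diethyl ether: x = 0.099, y = 0.330
  acetone: x = 0.146, y = 0.248
  2-propanol: x = 0.243, y = 0.160
  1-propanol: x = 0.249, y = 0.132
  n-heptane: x = 0.263, y = 0.129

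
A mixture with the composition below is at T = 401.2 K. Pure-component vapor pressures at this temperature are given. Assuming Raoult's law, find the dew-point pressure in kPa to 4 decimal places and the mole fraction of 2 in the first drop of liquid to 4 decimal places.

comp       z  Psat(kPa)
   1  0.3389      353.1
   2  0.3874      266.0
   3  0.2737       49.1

Pdew = 125.1484 kPa, x_2 = 0.1823

At the dew point ψ → 1, so Σzᵢ/Kᵢ = 1 with Kᵢ = Pᵢˢᵃᵗ/P ⇒ 1/P = Σzᵢ/Pᵢˢᵃᵗ.
1/P = 0.3389/353.1 + 0.3874/266.0 + 0.2737/49.1 = 0.0079905 ⇒ P = 125.1484 kPa
xᵢ = zᵢP/Pᵢˢᵃᵗ ⇒ x_2 = 0.3874·125.1484/266.0 = 0.1823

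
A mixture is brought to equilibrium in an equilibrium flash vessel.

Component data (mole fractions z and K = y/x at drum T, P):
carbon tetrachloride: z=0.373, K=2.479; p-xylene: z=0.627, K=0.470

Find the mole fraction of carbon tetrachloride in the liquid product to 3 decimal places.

x_carbon tetrachloride = 0.264

Material balance + equilibrium reduce to Σ zᵢ(Kᵢ−1)/(1+V/F(Kᵢ−1)) = 0.
g(0) = ΣzᵢKᵢ − 1 = 0.219 and g(1) = 1 − Σzᵢ/Kᵢ = -0.485, so a root lies in (0, 1).
Newton iteration, V/F⁰ = 0.61:
  V/F = 0.610: g = -0.2011, g' = -0.610 → V/F = 0.280
Converged at V/F = 0.280.
Compositions from xᵢ = zᵢ/(1+V/F(Kᵢ−1)), yᵢ = Kᵢxᵢ:
  carbon tetrachloride: x = 0.264, y = 0.654
  p-xylene: x = 0.736, y = 0.346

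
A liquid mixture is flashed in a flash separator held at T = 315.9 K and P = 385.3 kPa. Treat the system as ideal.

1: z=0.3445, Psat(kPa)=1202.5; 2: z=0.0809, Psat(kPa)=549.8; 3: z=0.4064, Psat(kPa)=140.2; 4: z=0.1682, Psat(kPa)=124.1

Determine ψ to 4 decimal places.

Raoult's law: Kᵢ = Pᵢˢᵃᵗ/P = Pᵢˢᵃᵗ/385.3.
  K_1 = 1202.5/385.3 = 3.120945, K_2 = 549.8/385.3 = 1.426940, K_3 = 140.2/385.3 = 0.363872, K_4 = 124.1/385.3 = 0.322087
Let ψ = V/F and solve Σ zᵢ(Kᵢ−1)/(1+ψ(Kᵢ−1)) = 0.
Check two-phase: ΣzᵢKᵢ = 1.3927 > 1 and Σzᵢ/Kᵢ = 1.8062 > 1, so g(0) = 0.3927 > 0 and g(1) = -0.8062 < 0.
Newton iteration, ψ⁰ = 0.5:
  ψ = 0.5000: g = -0.16852, g' = -0.9056 → ψ = 0.3139
  ψ = 0.3139: g = 0.00122, g' = -0.9514 → ψ = 0.3152
Converged at ψ = 0.3152.

ψ = 0.3152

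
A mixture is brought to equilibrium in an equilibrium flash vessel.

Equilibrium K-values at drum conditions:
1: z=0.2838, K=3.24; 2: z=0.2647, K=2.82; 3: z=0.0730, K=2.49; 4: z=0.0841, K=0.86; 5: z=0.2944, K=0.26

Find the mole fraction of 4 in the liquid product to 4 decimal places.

x_4 = 0.0938

Material balance + equilibrium reduce to Σ zᵢ(Kᵢ−1)/(1+V/F(Kᵢ−1)) = 0.
g(0) = ΣzᵢKᵢ − 1 = 0.9966 and g(1) = 1 − Σzᵢ/Kᵢ = -0.4409, so a root lies in (0, 1).
Newton–Raphson from V/F = 0.5:
  V/F = 0.5000: g = 0.25596, g' = -1.0185 → V/F = 0.7513
  V/F = 0.7513: g = -0.01203, g' = -1.2101 → V/F = 0.7414
  V/F = 0.7414: g = -0.00010, g' = -1.1899 → V/F = 0.7413
Converged at V/F = 0.7413.
Compositions from xᵢ = zᵢ/(1+V/F(Kᵢ−1)), yᵢ = Kᵢxᵢ:
  1: x = 0.1067, y = 0.3456
  2: x = 0.1127, y = 0.3178
  3: x = 0.0347, y = 0.0864
  4: x = 0.0938, y = 0.0807
  5: x = 0.6521, y = 0.1696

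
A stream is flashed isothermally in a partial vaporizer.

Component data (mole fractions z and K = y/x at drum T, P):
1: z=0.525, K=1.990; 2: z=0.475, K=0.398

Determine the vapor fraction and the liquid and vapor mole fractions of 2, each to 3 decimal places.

Let ψ = V/F and solve Σ zᵢ(Kᵢ−1)/(1+ψ(Kᵢ−1)) = 0.
g(0) = ΣzᵢKᵢ − 1 = 0.234 and g(1) = 1 − Σzᵢ/Kᵢ = -0.457, so a root lies in (0, 1).
Newton iteration, ψ⁰ = 0.5:
  ψ = 0.500: g = -0.0614, g' = -0.583 → ψ = 0.395
  ψ = 0.395: g = -0.0013, g' = -0.562 → ψ = 0.392
Converged at ψ = 0.392.
Compositions from xᵢ = zᵢ/(1+ψ(Kᵢ−1)), yᵢ = Kᵢxᵢ:
  1: x = 0.378, y = 0.752
  2: x = 0.622, y = 0.248

ψ = 0.392, x_2 = 0.622, y_2 = 0.248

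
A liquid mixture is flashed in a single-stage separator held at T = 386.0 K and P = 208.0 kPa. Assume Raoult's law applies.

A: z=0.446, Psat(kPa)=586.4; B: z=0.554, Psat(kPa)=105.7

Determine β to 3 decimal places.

β = 0.602

Raoult's law: Kᵢ = Pᵢˢᵃᵗ/P = Pᵢˢᵃᵗ/208.0.
  K_A = 586.4/208.0 = 2.81923, K_B = 105.7/208.0 = 0.50817
Rachford–Rice: g(β) = Σ zᵢ(Kᵢ−1)/(1+β(Kᵢ−1)) = 0.
Feasibility: ΣzᵢKᵢ = 1.539, Σzᵢ/Kᵢ = 1.248 — both > 1, two phases present.
Iterate (Newton) starting at β = 0.42:
  β = 0.420: g = 0.1165, g' = -0.687 → β = 0.590
  β = 0.590: g = 0.0077, g' = -0.609 → β = 0.602
Converged at β = 0.602.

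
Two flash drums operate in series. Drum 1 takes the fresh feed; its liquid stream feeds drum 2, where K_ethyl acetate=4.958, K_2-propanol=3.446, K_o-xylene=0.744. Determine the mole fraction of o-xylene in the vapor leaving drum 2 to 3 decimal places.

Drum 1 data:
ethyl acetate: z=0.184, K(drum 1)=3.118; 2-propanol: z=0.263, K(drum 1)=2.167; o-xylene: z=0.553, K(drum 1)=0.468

Drum 1:
Newton–Raphson from ψ₁ = 0.5:
  ψ₁ = 0.500: g = -0.0177, g' = -0.628 → ψ₁ = 0.472
Converged at ψ₁ = 0.472.
Drum-1 compositions:
  ethyl acetate: x = 0.092, y = 0.287
  2-propanol: x = 0.170, y = 0.368
  o-xylene: x = 0.738, y = 0.346
Drum-2 feed = drum-1 liquid: z₂ = (0.0920, 0.1696, 0.7384).
Drum 2:
Material balance + equilibrium reduce to Σ zᵢ(Kᵢ−1)/(1+ψ₂(Kᵢ−1)) = 0.
Feasibility: ΣzᵢKᵢ = 1.590, Σzᵢ/Kᵢ = 1.060 — both > 1, two phases present.
Newton–Raphson from ψ₂ = 0.43:
  ψ₂ = 0.430: g = 0.1246, g' = -0.500 → ψ₂ = 0.679
  ψ₂ = 0.679: g = 0.0258, g' = -0.320 → ψ₂ = 0.760
  ψ₂ = 0.760: g = 0.0013, g' = -0.289 → ψ₂ = 0.764
Converged at ψ₂ = 0.764.
  ethyl acetate: x = 0.023, y = 0.113
  2-propanol: x = 0.059, y = 0.204
  o-xylene: x = 0.918, y = 0.683

y_o-xylene (drum 2) = 0.683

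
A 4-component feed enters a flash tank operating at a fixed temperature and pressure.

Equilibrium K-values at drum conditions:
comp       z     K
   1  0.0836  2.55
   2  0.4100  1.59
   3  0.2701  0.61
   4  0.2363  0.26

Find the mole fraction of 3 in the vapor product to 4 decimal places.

Let β = V/F and solve Σ zᵢ(Kᵢ−1)/(1+β(Kᵢ−1)) = 0.
Check two-phase: ΣzᵢKᵢ = 1.0913 > 1 and Σzᵢ/Kᵢ = 1.6423 > 1, so g(0) = 0.0913 > 0 and g(1) = -0.6423 < 0.
Iterate (Newton) starting at β = 0.5:
  β = 0.5000: g = -0.14862, g' = -0.5383 → β = 0.2239
  β = 0.2239: g = -0.01514, g' = -0.4573 → β = 0.1908
Converged at β = 0.1908.
Compositions from xᵢ = zᵢ/(1+β(Kᵢ−1)), yᵢ = Kᵢxᵢ:
  1: x = 0.0645, y = 0.1645
  2: x = 0.3685, y = 0.5859
  3: x = 0.2918, y = 0.1780
  4: x = 0.2752, y = 0.0715

y_3 = 0.1780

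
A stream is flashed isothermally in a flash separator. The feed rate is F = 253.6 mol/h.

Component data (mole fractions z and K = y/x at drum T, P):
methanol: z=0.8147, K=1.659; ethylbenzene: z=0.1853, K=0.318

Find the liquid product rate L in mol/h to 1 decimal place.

L = 22.0 mol/h

Rachford–Rice: g(V/F) = Σ zᵢ(Kᵢ−1)/(1+V/F(Kᵢ−1)) = 0.
g(0) = ΣzᵢKᵢ − 1 = 0.4105 and g(1) = 1 − Σzᵢ/Kᵢ = -0.0738, so a root lies in (0, 1).
Binary case is linear: z₁(K₁−1)(1+V/F(K₂−1)) + z₂(K₂−1)(1+V/F(K₁−1)) = 0
⇒ V/F = [z₁(K₁−1)+z₂(K₂−1)] / [−(K₁−1)(K₂−1)] = 0.41051/0.44944 = 0.9134
Then V = V/F·F = 0.9134·253.6 = 231.6 mol/h and L = F − V = 22.0 mol/h.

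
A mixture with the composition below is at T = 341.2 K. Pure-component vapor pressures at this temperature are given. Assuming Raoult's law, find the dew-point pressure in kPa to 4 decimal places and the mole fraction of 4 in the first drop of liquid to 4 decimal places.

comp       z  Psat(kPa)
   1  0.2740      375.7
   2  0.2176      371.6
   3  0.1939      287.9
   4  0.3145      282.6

At the dew point ψ → 1, so Σzᵢ/Kᵢ = 1 with Kᵢ = Pᵢˢᵃᵗ/P ⇒ 1/P = Σzᵢ/Pᵢˢᵃᵗ.
1/P = 0.2740/375.7 + 0.2176/371.6 + 0.1939/287.9 + 0.3145/282.6 = 0.0031013 ⇒ P = 322.4497 kPa
xᵢ = zᵢP/Pᵢˢᵃᵗ ⇒ x_4 = 0.3145·322.4497/282.6 = 0.3588

Pdew = 322.4497 kPa, x_4 = 0.3588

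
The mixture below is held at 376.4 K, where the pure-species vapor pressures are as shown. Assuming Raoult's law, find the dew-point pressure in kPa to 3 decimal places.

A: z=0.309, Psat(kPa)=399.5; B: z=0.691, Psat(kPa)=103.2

Pdew = 133.883 kPa

At the dew point ψ → 1, so Σzᵢ/Kᵢ = 1 with Kᵢ = Pᵢˢᵃᵗ/P ⇒ 1/P = Σzᵢ/Pᵢˢᵃᵗ.
1/P = 0.309/399.5 + 0.691/103.2 = 0.007469 ⇒ P = 133.883 kPa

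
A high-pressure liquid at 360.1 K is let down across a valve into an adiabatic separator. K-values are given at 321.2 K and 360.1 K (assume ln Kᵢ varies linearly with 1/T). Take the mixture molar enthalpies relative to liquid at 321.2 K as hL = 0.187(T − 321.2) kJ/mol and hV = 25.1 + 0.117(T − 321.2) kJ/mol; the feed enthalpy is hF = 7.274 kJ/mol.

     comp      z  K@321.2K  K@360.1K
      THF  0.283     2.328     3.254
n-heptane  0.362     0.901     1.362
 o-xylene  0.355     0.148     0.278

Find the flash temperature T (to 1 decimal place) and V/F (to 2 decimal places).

T = 333.0 K, V/F = 0.21

Adiabatic flash: solve Rachford–Rice at each trial T, then check hF = ψ·hV(T) + (1−ψ)·hL(T).
  T = 321.2 K: K = (2.328, 0.901, 0.148), RR gives ψ = 0.051, H_out = 1.272 kJ/mol
  T = 360.1 K: K = (3.254, 1.362, 0.278), RR gives ψ = 0.512, H_out = 18.733 kJ/mol
  T = 340.6 K: K = (2.778, 1.120, 0.206), RR gives ψ = 0.300, H_out = 10.761 kJ/mol
  T = 330.9 K: K = (2.549, 1.008, 0.176), RR gives ψ = 0.183, H_out = 6.278 kJ/mol
  T = 335.8 K: K = (2.664, 1.064, 0.191), RR gives ψ = 0.244, H_out = 8.598 kJ/mol
  T = 333.4 K: K = (2.608, 1.036, 0.183), RR gives ψ = 0.214, H_out = 7.476 kJ/mol
  T = 332.1 K: K = (2.577, 1.022, 0.179), RR gives ψ = 0.198, H_out = 6.857 kJ/mol
Linear interpolation between T = 332.1 (H_out = 6.857) and T = 333.4 (H_out = 7.476) on hF = 7.274 gives T ≈ 333.0 K, at which ψ = 0.21.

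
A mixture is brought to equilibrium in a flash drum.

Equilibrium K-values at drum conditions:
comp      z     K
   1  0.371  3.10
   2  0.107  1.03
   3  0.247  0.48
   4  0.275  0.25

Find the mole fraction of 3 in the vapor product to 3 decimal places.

y_3 = 0.147

Let ψ = V/F and solve Σ zᵢ(Kᵢ−1)/(1+ψ(Kᵢ−1)) = 0.
Feasibility: ΣzᵢKᵢ = 1.448, Σzᵢ/Kᵢ = 1.838 — both > 1, two phases present.
Newton–Raphson from ψ = 0.53:
  ψ = 0.530: g = -0.1478, g' = -0.920 → ψ = 0.369
  ψ = 0.369: g = -0.0023, g' = -0.917 → ψ = 0.367
Converged at ψ = 0.367.
Compositions from xᵢ = zᵢ/(1+ψ(Kᵢ−1)), yᵢ = Kᵢxᵢ:
  1: x = 0.210, y = 0.650
  2: x = 0.106, y = 0.109
  3: x = 0.305, y = 0.147
  4: x = 0.379, y = 0.095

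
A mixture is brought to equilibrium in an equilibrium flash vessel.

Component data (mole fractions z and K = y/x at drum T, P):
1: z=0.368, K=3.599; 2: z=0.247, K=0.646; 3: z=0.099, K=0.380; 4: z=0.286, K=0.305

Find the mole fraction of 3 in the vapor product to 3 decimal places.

Material balance + equilibrium reduce to Σ zᵢ(Kᵢ−1)/(1+V/F(Kᵢ−1)) = 0.
Check two-phase: ΣzᵢKᵢ = 1.609 > 1 and Σzᵢ/Kᵢ = 1.683 > 1, so g(0) = 0.609 > 0 and g(1) = -0.683 < 0.
Iterate (Newton) starting at V/F = 0.5:
  V/F = 0.500: g = -0.0839, g' = -0.920 → V/F = 0.409
  V/F = 0.409: g = 0.0016, g' = -0.964 → V/F = 0.410
Converged at V/F = 0.410.
Compositions from xᵢ = zᵢ/(1+V/F(Kᵢ−1)), yᵢ = Kᵢxᵢ:
  1: x = 0.178, y = 0.641
  2: x = 0.289, y = 0.187
  3: x = 0.133, y = 0.050
  4: x = 0.400, y = 0.122

y_3 = 0.050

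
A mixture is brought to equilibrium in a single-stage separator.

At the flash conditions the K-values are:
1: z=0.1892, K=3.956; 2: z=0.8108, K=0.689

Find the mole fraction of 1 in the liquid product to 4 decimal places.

Binary case is linear: z₁(K₁−1)(1+β(K₂−1)) + z₂(K₂−1)(1+β(K₁−1)) = 0
⇒ β = [z₁(K₁−1)+z₂(K₂−1)] / [−(K₁−1)(K₂−1)] = 0.30712/0.91932 = 0.3341
Compositions from xᵢ = zᵢ/(1+β(Kᵢ−1)), yᵢ = Kᵢxᵢ:
  1: x = 0.0952, y = 0.3766
  2: x = 0.9048, y = 0.6234

x_1 = 0.0952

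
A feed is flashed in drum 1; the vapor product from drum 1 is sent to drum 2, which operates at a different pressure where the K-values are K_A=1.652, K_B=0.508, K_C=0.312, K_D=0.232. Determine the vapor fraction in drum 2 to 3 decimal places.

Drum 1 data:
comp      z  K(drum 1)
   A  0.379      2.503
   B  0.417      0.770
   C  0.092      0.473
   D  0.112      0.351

V/F (drum 2) = 0.137

Drum 1:
Material balance + equilibrium reduce to Σ zᵢ(Kᵢ−1)/(1+ψ₁(Kᵢ−1)) = 0.
g(0) = ΣzᵢKᵢ − 1 = 0.353 and g(1) = 1 − Σzᵢ/Kᵢ = -0.207, so a root lies in (0, 1).
Newton iteration, ψ₁⁰ = 0.5:
  ψ₁ = 0.500: g = 0.0434, g' = -0.458 → ψ₁ = 0.595
  ψ₁ = 0.595: g = 0.0006, g' = -0.448 → ψ₁ = 0.596
Converged at ψ₁ = 0.596.
Drum-1 compositions:
  A: x = 0.200, y = 0.500
  B: x = 0.483, y = 0.372
  C: x = 0.134, y = 0.063
  D: x = 0.183, y = 0.064
Drum-2 feed = drum-1 vapor: z₂ = (0.5003, 0.3721, 0.0635, 0.0641).
Drum 2:
Material balance + equilibrium reduce to Σ zᵢ(Kᵢ−1)/(1+ψ₂(Kᵢ−1)) = 0.
Feasibility: ΣzᵢKᵢ = 1.050, Σzᵢ/Kᵢ = 1.515 — both > 1, two phases present.
Iterate (Newton) starting at ψ₂ = 0.5:
  ψ₂ = 0.500: g = -0.1433, g' = -0.449 → ψ₂ = 0.181
  ψ₂ = 0.181: g = -0.0162, g' = -0.369 → ψ₂ = 0.137
Converged at ψ₂ = 0.137.
  A: x = 0.459, y = 0.759
  B: x = 0.399, y = 0.203
  C: x = 0.070, y = 0.022
  D: x = 0.072, y = 0.017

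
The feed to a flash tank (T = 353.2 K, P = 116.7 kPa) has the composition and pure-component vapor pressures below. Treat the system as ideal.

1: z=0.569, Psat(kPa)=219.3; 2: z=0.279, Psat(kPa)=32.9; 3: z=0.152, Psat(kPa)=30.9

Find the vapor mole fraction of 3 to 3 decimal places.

y_3 = 0.051

Raoult's law: Kᵢ = Pᵢˢᵃᵗ/P = Pᵢˢᵃᵗ/116.7.
  K_1 = 219.3/116.7 = 1.87918, K_2 = 32.9/116.7 = 0.28192, K_3 = 30.9/116.7 = 0.26478
Rachford–Rice: g(V/F) = Σ zᵢ(Kᵢ−1)/(1+V/F(Kᵢ−1)) = 0.
Feasibility: ΣzᵢKᵢ = 1.188, Σzᵢ/Kᵢ = 1.866 — both > 1, two phases present.
Iterate (Newton) starting at V/F = 0.34:
  V/F = 0.340: g = -0.0289, g' = -0.659 → V/F = 0.296
Converged at V/F = 0.296.
Compositions from xᵢ = zᵢ/(1+V/F(Kᵢ−1)), yᵢ = Kᵢxᵢ:
  1: x = 0.452, y = 0.849
  2: x = 0.354, y = 0.100
  3: x = 0.194, y = 0.051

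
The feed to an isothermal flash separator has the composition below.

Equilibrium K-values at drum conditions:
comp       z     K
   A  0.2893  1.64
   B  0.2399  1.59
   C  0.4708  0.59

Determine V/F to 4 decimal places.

Material balance + equilibrium reduce to Σ zᵢ(Kᵢ−1)/(1+V/F(Kᵢ−1)) = 0.
Feasibility: ΣzᵢKᵢ = 1.1337, Σzᵢ/Kᵢ = 1.1252 — both > 1, two phases present.
Newton–Raphson from V/F = 0.46:
  V/F = 0.4600: g = 0.01647, g' = -0.2426 → V/F = 0.5279
  V/F = 0.5279: g = -0.00003, g' = -0.2437 → V/F = 0.5278
Converged at V/F = 0.5278.

V/F = 0.5278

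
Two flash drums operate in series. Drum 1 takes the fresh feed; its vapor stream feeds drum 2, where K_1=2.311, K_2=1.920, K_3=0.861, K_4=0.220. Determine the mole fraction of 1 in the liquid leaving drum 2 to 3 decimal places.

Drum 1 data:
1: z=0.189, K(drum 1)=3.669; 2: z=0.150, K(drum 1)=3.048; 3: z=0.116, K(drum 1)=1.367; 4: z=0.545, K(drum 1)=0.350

x_1 (drum 2) = 0.192

Drum 1:
Newton–Raphson from ψ₁ = 0.5:
  ψ₁ = 0.500: g = -0.1210, g' = -0.917 → ψ₁ = 0.368
  ψ₁ = 0.368: g = 0.0015, g' = -0.957 → ψ₁ = 0.370
Converged at ψ₁ = 0.370.
Drum-1 compositions:
  1: x = 0.095, y = 0.349
  2: x = 0.085, y = 0.260
  3: x = 0.102, y = 0.140
  4: x = 0.717, y = 0.251
Drum-2 feed = drum-1 vapor: z₂ = (0.3491, 0.2602, 0.1396, 0.2511).
Drum 2:
Let ψ₂ = V/F and solve Σ zᵢ(Kᵢ−1)/(1+ψ₂(Kᵢ−1)) = 0.
g(0) = ΣzᵢKᵢ − 1 = 0.482 and g(1) = 1 − Σzᵢ/Kᵢ = -0.590, so a root lies in (0, 1).
Newton–Raphson from ψ₂ = 0.5:
  ψ₂ = 0.500: g = 0.0985, g' = -0.736 → ψ₂ = 0.634
  ψ₂ = 0.634: g = -0.0075, g' = -0.868 → ψ₂ = 0.625
Converged at ψ₂ = 0.625.
  1: x = 0.192, y = 0.443
  2: x = 0.165, y = 0.317
  3: x = 0.153, y = 0.132
  4: x = 0.490, y = 0.108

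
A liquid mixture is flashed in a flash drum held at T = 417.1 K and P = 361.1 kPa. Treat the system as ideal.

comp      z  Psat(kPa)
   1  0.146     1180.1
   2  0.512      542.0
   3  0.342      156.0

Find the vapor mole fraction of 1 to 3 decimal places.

y_1 = 0.186

Raoult's law: Kᵢ = Pᵢˢᵃᵗ/P = Pᵢˢᵃᵗ/361.1.
  K_1 = 1180.1/361.1 = 3.26807, K_2 = 542.0/361.1 = 1.50097, K_3 = 156.0/361.1 = 0.43201
Material balance + equilibrium reduce to Σ zᵢ(Kᵢ−1)/(1+V/F(Kᵢ−1)) = 0.
Feasibility: ΣzᵢKᵢ = 1.393, Σzᵢ/Kᵢ = 1.177 — both > 1, two phases present.
Newton iteration, V/F⁰ = 0.5:
  V/F = 0.500: g = 0.0890, g' = -0.462 → V/F = 0.692
  V/F = 0.692: g = -0.0009, g' = -0.484 → V/F = 0.691
Converged at V/F = 0.691.
Compositions from xᵢ = zᵢ/(1+V/F(Kᵢ−1)), yᵢ = Kᵢxᵢ:
  1: x = 0.057, y = 0.186
  2: x = 0.380, y = 0.571
  3: x = 0.563, y = 0.243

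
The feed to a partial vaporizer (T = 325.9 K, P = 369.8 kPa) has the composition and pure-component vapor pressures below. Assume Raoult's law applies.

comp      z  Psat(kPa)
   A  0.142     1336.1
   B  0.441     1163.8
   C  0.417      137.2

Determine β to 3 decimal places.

Raoult's law: Kᵢ = Pᵢˢᵃᵗ/P = Pᵢˢᵃᵗ/369.8.
  K_A = 1336.1/369.8 = 3.61303, K_B = 1163.8/369.8 = 3.14711, K_C = 137.2/369.8 = 0.37101
Material balance + equilibrium reduce to Σ zᵢ(Kᵢ−1)/(1+β(Kᵢ−1)) = 0.
Check two-phase: ΣzᵢKᵢ = 2.056 > 1 and Σzᵢ/Kᵢ = 1.303 > 1, so g(0) = 1.056 > 0 and g(1) = -0.303 < 0.
Newton iteration, β⁰ = 0.63:
  β = 0.630: g = 0.1082, g' = -0.958 → β = 0.743
  β = 0.743: g = -0.0014, g' = -0.995 → β = 0.742
Converged at β = 0.742.

β = 0.742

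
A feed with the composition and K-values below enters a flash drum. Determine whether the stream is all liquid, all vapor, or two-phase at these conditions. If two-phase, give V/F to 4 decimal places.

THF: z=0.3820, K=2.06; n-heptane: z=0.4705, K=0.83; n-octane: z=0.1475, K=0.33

ΣzᵢKᵢ = 1.2261; Σzᵢ/Kᵢ = 1.1993.
Both exceed 1, so a two-phase solution exists.
Rachford–Rice: g(ψ) = Σ zᵢ(Kᵢ−1)/(1+ψ(Kᵢ−1)) = 0.
Iterate (Newton) starting at ψ = 0.5:
  ψ = 0.5000: g = 0.02863, g' = -0.3493 → ψ = 0.5820
  ψ = 0.5820: g = -0.00032, g' = -0.3588 → ψ = 0.5811
Converged at ψ = 0.5811.

two-phase, V/F = 0.5811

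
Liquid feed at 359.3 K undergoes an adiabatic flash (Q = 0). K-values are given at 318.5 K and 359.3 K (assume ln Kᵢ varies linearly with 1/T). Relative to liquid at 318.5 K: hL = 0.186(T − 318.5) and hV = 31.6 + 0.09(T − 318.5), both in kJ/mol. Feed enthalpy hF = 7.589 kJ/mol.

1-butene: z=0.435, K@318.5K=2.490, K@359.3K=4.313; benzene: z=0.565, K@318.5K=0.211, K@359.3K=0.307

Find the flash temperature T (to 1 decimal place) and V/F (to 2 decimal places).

Adiabatic flash: solve Rachford–Rice at each trial T, then check hF = ψ·hV(T) + (1−ψ)·hL(T).
  T = 318.5 K: K = (2.490, 0.211), RR gives ψ = 0.172, H_out = 5.440 kJ/mol
  T = 359.3 K: K = (4.313, 0.307), RR gives ψ = 0.457, H_out = 20.245 kJ/mol
  T = 338.9 K: K = (3.332, 0.257), RR gives ψ = 0.343, H_out = 13.975 kJ/mol
  T = 328.7 K: K = (2.893, 0.234), RR gives ψ = 0.269, H_out = 10.143 kJ/mol
  T = 323.6 K: K = (2.687, 0.222), RR gives ψ = 0.224, H_out = 7.932 kJ/mol
  T = 321.1 K: K = (2.589, 0.217), RR gives ψ = 0.200, H_out = 6.750 kJ/mol
  T = 322.4 K: K = (2.640, 0.220), RR gives ψ = 0.213, H_out = 7.374 kJ/mol
Linear interpolation between T = 322.4 (H_out = 7.374) and T = 323.6 (H_out = 7.932) on hF = 7.589 gives T ≈ 322.9 K, at which ψ = 0.22.

T = 322.9 K, V/F = 0.22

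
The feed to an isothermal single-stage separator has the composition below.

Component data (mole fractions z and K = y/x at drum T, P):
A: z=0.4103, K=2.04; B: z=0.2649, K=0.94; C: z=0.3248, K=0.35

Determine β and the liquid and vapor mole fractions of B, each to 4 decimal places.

β = 0.3995, x_B = 0.2714, y_B = 0.2551

Newton–Raphson from β = 0.5:
  β = 0.5000: g = -0.04842, g' = -0.4943 → β = 0.4020
  β = 0.4020: g = -0.00119, g' = -0.4732 → β = 0.3995
Converged at β = 0.3995.
Compositions from xᵢ = zᵢ/(1+β(Kᵢ−1)), yᵢ = Kᵢxᵢ:
  A: x = 0.2899, y = 0.5913
  B: x = 0.2714, y = 0.2551
  C: x = 0.4387, y = 0.1536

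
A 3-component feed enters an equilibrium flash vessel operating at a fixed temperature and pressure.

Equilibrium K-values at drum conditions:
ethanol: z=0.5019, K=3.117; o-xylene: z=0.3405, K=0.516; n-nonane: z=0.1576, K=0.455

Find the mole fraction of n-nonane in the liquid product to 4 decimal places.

Rachford–Rice: g(ψ) = Σ zᵢ(Kᵢ−1)/(1+ψ(Kᵢ−1)) = 0.
g(0) = ΣzᵢKᵢ − 1 = 0.8118 and g(1) = 1 − Σzᵢ/Kᵢ = -0.1673, so a root lies in (0, 1).
Iterate (Newton) starting at ψ = 0.48:
  ψ = 0.4800: g = 0.19601, g' = -0.7746 → ψ = 0.7331
  ψ = 0.7331: g = 0.01791, g' = -0.6668 → ψ = 0.7599
Converged at ψ = 0.7599.
Compositions from xᵢ = zᵢ/(1+ψ(Kᵢ−1)), yᵢ = Kᵢxᵢ:
  ethanol: x = 0.1924, y = 0.5997
  o-xylene: x = 0.5386, y = 0.2779
  n-nonane: x = 0.2690, y = 0.1224

x_n-nonane = 0.2690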